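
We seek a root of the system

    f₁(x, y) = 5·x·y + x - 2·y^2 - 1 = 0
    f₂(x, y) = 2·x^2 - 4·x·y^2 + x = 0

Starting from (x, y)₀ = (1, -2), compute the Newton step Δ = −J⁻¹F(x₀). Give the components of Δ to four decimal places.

(-119.0000, -81.0000)

At (1, -2): F = (-18.0000, -13.0000).
Jacobian J = [[5·y + 1, 5·x - 4·y], [4·x - 4·y^2 + 1, -8·x·y]].
At the point, J = [[-9.0000, 13.0000], [-11.0000, 16.0000]] (det J = -1.0000).
Solving J·Δ = −F gives Δ = (-119.0000, -81.0000).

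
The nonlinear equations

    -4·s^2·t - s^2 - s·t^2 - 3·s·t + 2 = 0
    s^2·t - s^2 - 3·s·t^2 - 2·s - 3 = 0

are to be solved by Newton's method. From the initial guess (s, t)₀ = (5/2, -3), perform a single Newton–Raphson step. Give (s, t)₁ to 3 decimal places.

At (5/2, -3): F = (70.750, -100.500).
Jacobian J = [[-8·s·t - 2·s - t^2 - 3·t, -4·s^2 - 2·s·t - 3·s], [2·s·t - 2·s - 3·t^2 - 2, s^2 - 6·s·t]].
At the point, J = [[55.000, -17.500], [-49.000, 51.250]] (det J = 1961.250).
Solving J·Δ = −F gives Δ = (-0.952, 1.051).
Then the next iterate is (s, t)₁ = (1.548, -1.949).

(1.548, -1.949)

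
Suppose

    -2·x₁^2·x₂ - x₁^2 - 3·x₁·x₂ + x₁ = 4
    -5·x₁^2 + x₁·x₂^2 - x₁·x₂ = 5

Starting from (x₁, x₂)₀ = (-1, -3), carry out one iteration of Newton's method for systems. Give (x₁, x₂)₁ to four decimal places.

(-2.8636, 6.0000)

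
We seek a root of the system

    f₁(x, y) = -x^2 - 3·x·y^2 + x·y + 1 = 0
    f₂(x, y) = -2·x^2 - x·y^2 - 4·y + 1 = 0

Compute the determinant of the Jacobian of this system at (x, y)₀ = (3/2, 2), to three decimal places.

-35.000

J = [[-2·x - 3·y^2 + y, -6·x·y + x], [-4·x - y^2, -2·x·y - 4]].
At the point, J = [[-13.000, -16.500], [-10.000, -10.000]].
det J = -35.000.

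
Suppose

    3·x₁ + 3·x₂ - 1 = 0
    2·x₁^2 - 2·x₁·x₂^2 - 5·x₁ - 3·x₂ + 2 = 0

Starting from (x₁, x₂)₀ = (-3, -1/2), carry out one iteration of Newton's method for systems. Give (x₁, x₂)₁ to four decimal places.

(-2.5882, 2.9216)

At (-3, -1/2): F = (-11.5000, 38.0000).
Jacobian J = [[3, 3], [4·x₁ - 2·x₂^2 - 5, -4·x₁·x₂ - 3]].
At the point, J = [[3.0000, 3.0000], [-17.5000, -9.0000]] (det J = 25.5000).
Solving J·Δ = −F gives Δ = (0.4118, 3.4216).
Then the next iterate is (x₁, x₂)₁ = (-2.5882, 2.9216).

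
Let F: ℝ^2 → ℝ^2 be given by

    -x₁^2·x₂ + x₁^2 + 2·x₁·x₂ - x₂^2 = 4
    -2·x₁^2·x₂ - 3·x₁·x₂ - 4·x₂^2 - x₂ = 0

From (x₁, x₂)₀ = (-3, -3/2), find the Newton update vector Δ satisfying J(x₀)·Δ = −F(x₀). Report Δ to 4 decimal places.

(0.6187, 1.1761)

At (-3, -3/2): F = (25.2500, 6.0000).
Jacobian J = [[-2·x₁·x₂ + 2·x₁ + 2·x₂, -x₁^2 + 2·x₁ - 2·x₂], [-4·x₁·x₂ - 3·x₂, -2·x₁^2 - 3·x₁ - 8·x₂ - 1]].
At the point, J = [[-18.0000, -12.0000], [-13.5000, 2.0000]] (det J = -198.0000).
Solving J·Δ = −F gives Δ = (0.6187, 1.1761).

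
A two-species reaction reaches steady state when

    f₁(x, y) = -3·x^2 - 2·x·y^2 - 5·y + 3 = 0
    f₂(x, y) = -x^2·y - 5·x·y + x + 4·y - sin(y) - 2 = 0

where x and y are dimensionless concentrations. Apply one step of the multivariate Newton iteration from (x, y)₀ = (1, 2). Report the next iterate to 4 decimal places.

(0.6710, 0.9697)

At (1, 2): F = (-18.0000, -5.909297).
Jacobian J = [[-6·x - 2·y^2, -4·x·y - 5], [-2·x·y - 5·y + 1, -x^2 - 5·x - cos(y) + 4]].
At the point, J = [[-14.0000, -13.0000], [-13.0000, -1.583853]] (det J = -146.826056).
Solving J·Δ = −F gives Δ = (-0.3290, -1.0303).
Then the next iterate is (x, y)₁ = (0.6710, 0.9697).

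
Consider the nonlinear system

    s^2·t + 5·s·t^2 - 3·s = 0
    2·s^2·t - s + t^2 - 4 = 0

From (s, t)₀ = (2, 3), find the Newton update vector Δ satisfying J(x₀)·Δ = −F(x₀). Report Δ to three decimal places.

(-0.536, -1.047)

At (2, 3): F = (96.000, 27.000).
Jacobian J = [[2·s·t + 5·t^2 - 3, s^2 + 10·s·t], [4·s·t - 1, 2·s^2 + 2·t]].
At the point, J = [[54.000, 64.000], [23.000, 14.000]] (det J = -716.000).
Solving J·Δ = −F gives Δ = (-0.536, -1.047).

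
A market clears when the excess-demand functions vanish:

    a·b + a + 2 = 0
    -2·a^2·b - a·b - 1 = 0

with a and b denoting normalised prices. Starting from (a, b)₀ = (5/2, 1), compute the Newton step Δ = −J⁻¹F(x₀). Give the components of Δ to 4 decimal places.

At (5/2, 1): F = (7.0000, -16.0000).
Jacobian J = [[b + 1, a], [-4·a·b - b, -2·a^2 - a]].
At the point, J = [[2.0000, 2.5000], [-11.0000, -15.0000]] (det J = -2.5000).
Solving J·Δ = −F gives Δ = (-26.0000, 18.0000).

(-26.0000, 18.0000)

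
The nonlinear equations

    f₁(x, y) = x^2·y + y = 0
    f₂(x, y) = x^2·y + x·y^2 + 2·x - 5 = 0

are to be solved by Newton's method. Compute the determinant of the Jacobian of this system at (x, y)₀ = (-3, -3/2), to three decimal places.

29.500

J = [[2·x·y, x^2 + 1], [2·x·y + y^2 + 2, x^2 + 2·x·y]].
At the point, J = [[9.000, 10.000], [13.250, 18.000]].
det J = 29.500.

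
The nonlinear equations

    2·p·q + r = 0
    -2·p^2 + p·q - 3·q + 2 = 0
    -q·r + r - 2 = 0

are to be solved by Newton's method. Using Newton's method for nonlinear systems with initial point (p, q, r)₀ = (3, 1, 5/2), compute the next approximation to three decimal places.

At (3, 1, 5/2): F = (8.500, -16.000, -2.000).
Jacobian J = [[2·q, 2·p, 1], [-4·p + q, p - 3, 0], [0, -r, -q + 1]].
At the point, J = [[2.000, 6.000, 1.000], [-11.000, 0.000, 0.000], [0.000, -2.500, 0.000]] (det J = 27.500).
Solving J·Δ = −F gives Δ = (-1.455, -0.800, -0.791).
Then the next iterate is (p, q, r)₁ = (1.545, 0.200, 1.709).

(1.545, 0.200, 1.709)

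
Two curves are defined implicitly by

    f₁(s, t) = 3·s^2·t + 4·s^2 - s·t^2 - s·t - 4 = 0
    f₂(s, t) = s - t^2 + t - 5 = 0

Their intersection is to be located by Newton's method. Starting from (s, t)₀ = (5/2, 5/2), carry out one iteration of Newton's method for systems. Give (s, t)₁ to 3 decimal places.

(1.692, 0.736)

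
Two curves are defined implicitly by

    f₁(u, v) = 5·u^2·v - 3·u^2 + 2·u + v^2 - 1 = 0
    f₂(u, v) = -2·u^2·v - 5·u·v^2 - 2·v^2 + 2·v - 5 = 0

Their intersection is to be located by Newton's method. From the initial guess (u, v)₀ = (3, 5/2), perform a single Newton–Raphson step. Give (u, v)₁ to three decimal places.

(2.237, 1.465)

At (3, 5/2): F = (96.750, -151.250).
Jacobian J = [[10·u·v - 6·u + 2, 5·u^2 + 2·v], [-4·u·v - 5·v^2, -2·u^2 - 10·u·v - 4·v + 2]].
At the point, J = [[59.000, 50.000], [-61.250, -101.000]] (det J = -2896.500).
Solving J·Δ = −F gives Δ = (-0.763, -1.035).
Then the next iterate is (u, v)₁ = (2.237, 1.465).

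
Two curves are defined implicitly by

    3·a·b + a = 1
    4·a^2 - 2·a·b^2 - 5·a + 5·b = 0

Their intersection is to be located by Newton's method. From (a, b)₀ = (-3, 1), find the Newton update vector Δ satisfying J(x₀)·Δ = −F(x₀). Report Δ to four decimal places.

(1.5972, -0.7346)

At (-3, 1): F = (-13.0000, 62.0000).
Jacobian J = [[3·b + 1, 3·a], [8·a - 2·b^2 - 5, -4·a·b + 5]].
At the point, J = [[4.0000, -9.0000], [-31.0000, 17.0000]] (det J = -211.0000).
Solving J·Δ = −F gives Δ = (1.5972, -0.7346).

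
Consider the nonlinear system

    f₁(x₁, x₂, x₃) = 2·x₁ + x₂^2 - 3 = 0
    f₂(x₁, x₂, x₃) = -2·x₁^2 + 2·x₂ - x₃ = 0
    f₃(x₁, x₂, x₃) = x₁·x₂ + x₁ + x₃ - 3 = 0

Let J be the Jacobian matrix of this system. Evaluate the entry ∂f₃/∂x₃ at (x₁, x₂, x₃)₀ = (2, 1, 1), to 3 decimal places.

1.000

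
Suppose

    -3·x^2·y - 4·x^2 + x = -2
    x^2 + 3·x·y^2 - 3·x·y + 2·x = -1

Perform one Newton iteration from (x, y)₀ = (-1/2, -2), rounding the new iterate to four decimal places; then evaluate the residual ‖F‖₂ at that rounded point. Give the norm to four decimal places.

36.9695

At (-1/2, -2): F = (2.0000, -8.7500).
Jacobian J = [[-6·x·y - 8·x + 1, -3·x^2], [2·x + 3·y^2 - 3·y + 2, 6·x·y - 3·x]].
At the point, J = [[-1.0000, -0.7500], [19.0000, 7.5000]] (det J = 6.7500).
Solving J·Δ = −F gives Δ = (-1.2500, 4.3333).
Then the next iterate is (x, y)₁ = (-1.7500, 2.3333).
Re-evaluating at (-1.7500, 2.3333): F = (-33.437194, -15.770192), so ‖F‖₂ = 36.9695.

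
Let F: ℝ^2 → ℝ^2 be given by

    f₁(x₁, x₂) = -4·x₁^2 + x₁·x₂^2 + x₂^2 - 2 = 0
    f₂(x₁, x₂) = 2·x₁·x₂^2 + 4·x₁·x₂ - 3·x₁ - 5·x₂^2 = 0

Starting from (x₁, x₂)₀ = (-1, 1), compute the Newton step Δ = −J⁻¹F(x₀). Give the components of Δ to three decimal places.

(0.667, -0.333)

At (-1, 1): F = (-6.000, -8.000).
Jacobian J = [[-8·x₁ + x₂^2, 2·x₁·x₂ + 2·x₂], [2·x₂^2 + 4·x₂ - 3, 4·x₁·x₂ + 4·x₁ - 10·x₂]].
At the point, J = [[9.000, 0.000], [3.000, -18.000]] (det J = -162.000).
Solving J·Δ = −F gives Δ = (0.667, -0.333).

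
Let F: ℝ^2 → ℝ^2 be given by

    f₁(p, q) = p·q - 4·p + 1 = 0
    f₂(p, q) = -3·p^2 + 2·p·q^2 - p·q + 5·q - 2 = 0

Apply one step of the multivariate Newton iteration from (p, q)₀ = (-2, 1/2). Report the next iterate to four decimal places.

(-2.0741, 4.6296)

At (-2, 1/2): F = (8.0000, -11.5000).
Jacobian J = [[q - 4, p], [-6·p + 2·q^2 - q, 4·p·q - p + 5]].
At the point, J = [[-3.5000, -2.0000], [12.0000, 3.0000]] (det J = 13.5000).
Solving J·Δ = −F gives Δ = (-0.0741, 4.1296).
Then the next iterate is (p, q)₁ = (-2.0741, 4.6296).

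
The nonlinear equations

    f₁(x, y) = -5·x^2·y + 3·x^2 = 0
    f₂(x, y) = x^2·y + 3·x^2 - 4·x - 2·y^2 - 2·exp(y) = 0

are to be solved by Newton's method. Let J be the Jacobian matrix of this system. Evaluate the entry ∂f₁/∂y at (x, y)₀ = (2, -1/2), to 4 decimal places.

-20.0000

∂f₁/∂y = -5·x^2.
At (2, -1/2) this is -20.0000.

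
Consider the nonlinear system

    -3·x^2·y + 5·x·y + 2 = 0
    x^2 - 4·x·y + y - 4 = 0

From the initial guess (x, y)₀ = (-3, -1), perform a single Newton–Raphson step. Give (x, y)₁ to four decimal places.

At (-3, -1): F = (44.0000, -8.0000).
Jacobian J = [[-6·x·y + 5·y, -3·x^2 + 5·x], [2·x - 4·y, -4·x + 1]].
At the point, J = [[-23.0000, -42.0000], [-2.0000, 13.0000]] (det J = -383.0000).
Solving J·Δ = −F gives Δ = (0.6162, 0.7102).
Then the next iterate is (x, y)₁ = (-2.3838, -0.2898).

(-2.3838, -0.2898)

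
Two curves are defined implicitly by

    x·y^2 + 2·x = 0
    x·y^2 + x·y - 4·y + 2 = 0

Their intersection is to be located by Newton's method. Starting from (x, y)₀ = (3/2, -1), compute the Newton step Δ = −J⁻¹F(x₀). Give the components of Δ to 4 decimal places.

(-0.4091, 1.0909)

At (3/2, -1): F = (4.5000, 6.0000).
Jacobian J = [[y^2 + 2, 2·x·y], [y^2 + y, 2·x·y + x - 4]].
At the point, J = [[3.0000, -3.0000], [0.0000, -5.5000]] (det J = -16.5000).
Solving J·Δ = −F gives Δ = (-0.4091, 1.0909).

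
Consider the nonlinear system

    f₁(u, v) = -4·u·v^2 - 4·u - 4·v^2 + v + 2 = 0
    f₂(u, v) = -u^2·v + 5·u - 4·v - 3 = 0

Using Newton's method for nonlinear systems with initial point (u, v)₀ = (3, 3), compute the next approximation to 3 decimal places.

At (3, 3): F = (-151.000, -27.000).
Jacobian J = [[-4·v^2 - 4, -8·u·v - 8·v + 1], [-2·u·v + 5, -u^2 - 4]].
At the point, J = [[-40.000, -95.000], [-13.000, -13.000]] (det J = -715.000).
Solving J·Δ = −F gives Δ = (-0.842, -1.235).
Then the next iterate is (u, v)₁ = (2.158, 1.765).

(2.158, 1.765)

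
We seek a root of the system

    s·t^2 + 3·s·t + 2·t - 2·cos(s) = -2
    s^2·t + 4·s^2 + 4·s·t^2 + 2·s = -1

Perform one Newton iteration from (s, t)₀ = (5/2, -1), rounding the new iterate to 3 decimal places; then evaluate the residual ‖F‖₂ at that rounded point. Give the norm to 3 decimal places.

At (5/2, -1): F = (-3.39771, 34.750).
Jacobian J = [[t^2 + 3·t + 2·sin(s), 2·s·t + 3·s + 2], [2·s·t + 8·s + 4·t^2 + 2, s^2 + 8·s·t]].
At the point, J = [[-0.80306, 4.500], [21.000, -13.750]] (det J = -83.45798).
Solving J·Δ = −F gives Δ = (-1.314, 0.521).
Then the next iterate is (s, t)₁ = (1.186, -0.479).
Re-evaluating at (1.186, -0.479): F = (-1.14091, 9.41309), so ‖F‖₂ = 9.482.

9.482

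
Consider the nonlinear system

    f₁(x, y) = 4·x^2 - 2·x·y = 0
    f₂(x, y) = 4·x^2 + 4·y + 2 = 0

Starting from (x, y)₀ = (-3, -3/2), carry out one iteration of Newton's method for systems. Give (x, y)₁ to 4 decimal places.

(-1.6000, -1.1000)

At (-3, -3/2): F = (27.0000, 32.0000).
Jacobian J = [[8·x - 2·y, -2·x], [8·x, 4]].
At the point, J = [[-21.0000, 6.0000], [-24.0000, 4.0000]] (det J = 60.0000).
Solving J·Δ = −F gives Δ = (1.4000, 0.4000).
Then the next iterate is (x, y)₁ = (-1.6000, -1.1000).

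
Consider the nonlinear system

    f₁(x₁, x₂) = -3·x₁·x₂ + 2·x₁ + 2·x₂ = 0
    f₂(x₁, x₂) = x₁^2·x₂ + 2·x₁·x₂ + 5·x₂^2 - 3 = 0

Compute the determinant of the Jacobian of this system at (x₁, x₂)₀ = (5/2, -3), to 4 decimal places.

-321.7500

J = [[-3·x₂ + 2, -3·x₁ + 2], [2·x₁·x₂ + 2·x₂, x₁^2 + 2·x₁ + 10·x₂]].
At the point, J = [[11.0000, -5.5000], [-21.0000, -18.7500]].
det J = -321.7500.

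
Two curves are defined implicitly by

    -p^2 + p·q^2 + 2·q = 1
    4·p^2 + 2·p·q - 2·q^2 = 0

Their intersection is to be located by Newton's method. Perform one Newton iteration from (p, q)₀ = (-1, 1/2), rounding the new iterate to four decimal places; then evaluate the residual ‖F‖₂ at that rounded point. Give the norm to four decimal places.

At (-1, 1/2): F = (-1.2500, 2.5000).
Jacobian J = [[-2·p + q^2, 2·p·q + 2], [8·p + 2·q, 2·p - 4·q]].
At the point, J = [[2.2500, 1.0000], [-7.0000, -4.0000]] (det J = -2.0000).
Solving J·Δ = −F gives Δ = (1.2500, -1.5625).
Then the next iterate is (p, q)₁ = (0.2500, -1.0625).
Re-evaluating at (0.2500, -1.0625): F = (-2.905273, -2.539062), so ‖F‖₂ = 3.8584.

3.8584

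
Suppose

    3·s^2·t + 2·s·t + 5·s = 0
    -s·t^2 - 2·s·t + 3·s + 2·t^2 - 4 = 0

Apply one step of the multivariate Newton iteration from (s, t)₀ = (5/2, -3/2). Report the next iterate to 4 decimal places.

At (5/2, -3/2): F = (-23.1250, 9.8750).
Jacobian J = [[6·s·t + 2·t + 5, 3·s^2 + 2·s], [-t^2 - 2·t + 3, -2·s·t - 2·s + 4·t]].
At the point, J = [[-20.5000, 23.7500], [3.7500, -3.5000]] (det J = -17.3125).
Solving J·Δ = −F gives Δ = (-8.8718, -6.6841).
Then the next iterate is (s, t)₁ = (-6.3718, -8.1841).

(-6.3718, -8.1841)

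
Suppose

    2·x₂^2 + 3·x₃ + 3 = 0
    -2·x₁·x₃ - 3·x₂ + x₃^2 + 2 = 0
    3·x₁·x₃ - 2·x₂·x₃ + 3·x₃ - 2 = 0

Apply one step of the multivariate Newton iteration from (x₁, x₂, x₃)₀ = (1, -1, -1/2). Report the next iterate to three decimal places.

At (1, -1, -1/2): F = (3.500, 6.250, -6.000).
Jacobian J = [[0, 4·x₂, 3], [-2·x₃, -3, -2·x₁ + 2·x₃], [3·x₃, -2·x₃, 3·x₁ - 2·x₂ + 3]].
At the point, J = [[0.000, -4.000, 3.000], [1.000, -3.000, -3.000], [-1.500, 1.000, 8.000]] (det J = 3.500).
Solving J·Δ = −F gives Δ = (-5.500, 0.607, -0.357).
Then the next iterate is (x₁, x₂, x₃)₁ = (-4.500, -0.393, -0.857).

(-4.500, -0.393, -0.857)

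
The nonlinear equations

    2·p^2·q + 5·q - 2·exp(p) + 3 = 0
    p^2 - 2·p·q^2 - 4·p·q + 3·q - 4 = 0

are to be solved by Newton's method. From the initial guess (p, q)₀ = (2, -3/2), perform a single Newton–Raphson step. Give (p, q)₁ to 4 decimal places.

At (2, -3/2): F = (-31.278112, -1.5000).
Jacobian J = [[4·p·q - 2·exp(p), 2·p^2 + 5], [2·p - 2·q^2 - 4·q, -4·p·q - 4·p + 3]].
At the point, J = [[-26.778112, 13.0000], [5.5000, 7.0000]] (det J = -258.946785).
Solving J·Δ = −F gives Δ = (-0.7702, 0.8195).
Then the next iterate is (p, q)₁ = (1.2298, -0.6805).

(1.2298, -0.6805)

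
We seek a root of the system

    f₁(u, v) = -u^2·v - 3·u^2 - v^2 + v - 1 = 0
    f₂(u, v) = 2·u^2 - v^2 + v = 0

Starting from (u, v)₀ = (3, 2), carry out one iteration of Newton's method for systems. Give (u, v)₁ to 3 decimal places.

(1.564, 1.590)

At (3, 2): F = (-48.000, 16.000).
Jacobian J = [[-2·u·v - 6·u, -u^2 - 2·v + 1], [4·u, -2·v + 1]].
At the point, J = [[-30.000, -12.000], [12.000, -3.000]] (det J = 234.000).
Solving J·Δ = −F gives Δ = (-1.436, -0.410).
Then the next iterate is (u, v)₁ = (1.564, 1.590).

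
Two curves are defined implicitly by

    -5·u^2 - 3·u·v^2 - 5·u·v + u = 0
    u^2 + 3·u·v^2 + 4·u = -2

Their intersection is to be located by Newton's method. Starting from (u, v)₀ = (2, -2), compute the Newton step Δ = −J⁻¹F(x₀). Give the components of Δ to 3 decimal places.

(0.018, 1.598)

At (2, -2): F = (-22.000, 38.000).
Jacobian J = [[-10·u - 3·v^2 - 5·v + 1, -6·u·v - 5·u], [2·u + 3·v^2 + 4, 6·u·v]].
At the point, J = [[-21.000, 14.000], [20.000, -24.000]] (det J = 224.000).
Solving J·Δ = −F gives Δ = (0.018, 1.598).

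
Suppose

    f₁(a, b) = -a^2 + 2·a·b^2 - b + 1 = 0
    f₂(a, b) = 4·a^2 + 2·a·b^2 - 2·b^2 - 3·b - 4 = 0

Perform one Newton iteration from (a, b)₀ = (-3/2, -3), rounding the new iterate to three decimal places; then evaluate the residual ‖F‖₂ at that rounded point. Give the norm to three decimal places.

11.343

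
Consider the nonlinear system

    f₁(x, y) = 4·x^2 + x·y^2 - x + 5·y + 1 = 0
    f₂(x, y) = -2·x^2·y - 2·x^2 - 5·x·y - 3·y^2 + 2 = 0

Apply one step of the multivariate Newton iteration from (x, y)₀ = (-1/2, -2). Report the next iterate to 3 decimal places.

(-0.950, -0.707)

At (-1/2, -2): F = (-9.500, -14.500).
Jacobian J = [[8·x + y^2 - 1, 2·x·y + 5], [-4·x·y - 4·x - 5·y, -2·x^2 - 5·x - 6·y]].
At the point, J = [[-1.000, 7.000], [8.000, 14.000]] (det J = -70.000).
Solving J·Δ = −F gives Δ = (-0.450, 1.293).
Then the next iterate is (x, y)₁ = (-0.950, -0.707).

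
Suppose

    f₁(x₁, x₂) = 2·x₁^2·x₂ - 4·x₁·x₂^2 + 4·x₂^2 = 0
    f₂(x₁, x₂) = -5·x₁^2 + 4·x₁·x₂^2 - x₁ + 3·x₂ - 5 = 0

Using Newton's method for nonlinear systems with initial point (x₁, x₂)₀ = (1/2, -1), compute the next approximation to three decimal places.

(-28.125, 48.500)

At (1/2, -1): F = (1.500, -7.750).
Jacobian J = [[4·x₁·x₂ - 4·x₂^2, 2·x₁^2 - 8·x₁·x₂ + 8·x₂], [-10·x₁ + 4·x₂^2 - 1, 8·x₁·x₂ + 3]].
At the point, J = [[-6.000, -3.500], [-2.000, -1.000]] (det J = -1.000).
Solving J·Δ = −F gives Δ = (-28.625, 49.500).
Then the next iterate is (x₁, x₂)₁ = (-28.125, 48.500).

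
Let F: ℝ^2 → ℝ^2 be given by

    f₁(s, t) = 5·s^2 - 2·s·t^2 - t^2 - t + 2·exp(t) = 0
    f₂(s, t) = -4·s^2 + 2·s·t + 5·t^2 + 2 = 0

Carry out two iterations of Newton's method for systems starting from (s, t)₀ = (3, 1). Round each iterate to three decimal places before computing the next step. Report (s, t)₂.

At (3, 1): F = (42.43656, -23.000).
Jacobian J = [[10·s - 2·t^2, -4·s·t - 2·t + 2·exp(t) - 1], [-8·s + 2·t, 2·s + 10·t]].
At the point, J = [[28.000, -9.56344], [-22.000, 16.000]] (det J = 237.60440).
Solving J·Δ = −F gives Δ = (-1.932, -1.219).
Then the next iterate is (s, t)₁ = (1.068, -0.219).
Round to (1.068, -0.219) and repeat: F = (7.37836, -2.79048), J = [[10.58408, 1.98021], [-8.982, -0.054]].
Δ = (-0.298, -2.134), so (s, t)₂ = (0.770, -2.353).

(0.770, -2.353)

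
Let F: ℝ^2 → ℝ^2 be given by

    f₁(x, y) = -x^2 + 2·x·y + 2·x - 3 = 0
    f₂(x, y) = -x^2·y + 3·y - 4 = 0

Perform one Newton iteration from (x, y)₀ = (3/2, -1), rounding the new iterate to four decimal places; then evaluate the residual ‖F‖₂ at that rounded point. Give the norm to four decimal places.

9.6270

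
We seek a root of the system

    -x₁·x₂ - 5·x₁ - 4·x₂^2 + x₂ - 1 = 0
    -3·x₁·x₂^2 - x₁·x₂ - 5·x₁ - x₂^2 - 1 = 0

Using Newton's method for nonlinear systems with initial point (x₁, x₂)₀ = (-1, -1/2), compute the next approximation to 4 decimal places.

(-0.2778, -0.2917)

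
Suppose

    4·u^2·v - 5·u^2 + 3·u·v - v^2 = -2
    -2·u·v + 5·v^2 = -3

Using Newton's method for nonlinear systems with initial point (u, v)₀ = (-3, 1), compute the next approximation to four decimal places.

(0.2062, 0.5258)

At (-3, 1): F = (-17.0000, 14.0000).
Jacobian J = [[8·u·v - 10·u + 3·v, 4·u^2 + 3·u - 2·v], [-2·v, -2·u + 10·v]].
At the point, J = [[9.0000, 25.0000], [-2.0000, 16.0000]] (det J = 194.0000).
Solving J·Δ = −F gives Δ = (3.2062, -0.4742).
Then the next iterate is (u, v)₁ = (0.2062, 0.5258).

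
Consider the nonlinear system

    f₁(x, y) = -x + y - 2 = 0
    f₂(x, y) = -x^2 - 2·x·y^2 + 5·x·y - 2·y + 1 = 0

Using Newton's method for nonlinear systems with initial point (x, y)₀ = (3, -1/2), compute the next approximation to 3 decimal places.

At (3, -1/2): F = (-5.500, -16.000).
Jacobian J = [[-1, 1], [-2·x - 2·y^2 + 5·y, -4·x·y + 5·x - 2]].
At the point, J = [[-1.000, 1.000], [-9.000, 19.000]] (det J = -10.000).
Solving J·Δ = −F gives Δ = (-8.850, -3.350).
Then the next iterate is (x, y)₁ = (-5.850, -3.850).

(-5.850, -3.850)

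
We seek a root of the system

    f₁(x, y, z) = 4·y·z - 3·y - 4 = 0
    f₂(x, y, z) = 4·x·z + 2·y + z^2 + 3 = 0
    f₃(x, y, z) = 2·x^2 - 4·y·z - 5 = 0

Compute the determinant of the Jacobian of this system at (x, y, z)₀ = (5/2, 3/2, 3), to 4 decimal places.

1104.0000

J = [[0, 4·z - 3, 4·y], [4·z, 2, 4·x + 2·z], [4·x, -4·z, -4·y]].
At the point, J = [[0.0000, 9.0000, 6.0000], [12.0000, 2.0000, 16.0000], [10.0000, -12.0000, -6.0000]].
det J = 1104.0000.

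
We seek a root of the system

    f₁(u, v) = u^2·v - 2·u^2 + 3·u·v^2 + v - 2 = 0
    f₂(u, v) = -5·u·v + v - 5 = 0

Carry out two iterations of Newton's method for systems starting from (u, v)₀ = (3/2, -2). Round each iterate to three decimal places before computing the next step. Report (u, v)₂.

(0.846, -1.560)

At (3/2, -2): F = (5.000, 8.000).
Jacobian J = [[2·u·v - 4·u + 3·v^2, u^2 + 6·u·v + 1], [-5·v, -5·u + 1]].
At the point, J = [[0.000, -14.750], [10.000, -6.500]] (det J = 147.500).
Solving J·Δ = −F gives Δ = (-0.580, 0.339).
Then the next iterate is (u, v)₁ = (0.920, -1.661).
Round to (0.920, -1.661) and repeat: F = (0.85495, 0.97960), J = [[1.54052, -7.32232], [8.305, -3.600]].
Δ = (-0.074, 0.101), so (u, v)₂ = (0.846, -1.560).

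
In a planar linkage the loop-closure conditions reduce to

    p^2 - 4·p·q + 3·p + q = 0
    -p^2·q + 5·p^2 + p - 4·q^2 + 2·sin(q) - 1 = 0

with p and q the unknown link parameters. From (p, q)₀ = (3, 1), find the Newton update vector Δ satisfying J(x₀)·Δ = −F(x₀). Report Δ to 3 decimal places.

(-1.438, -0.017)

At (3, 1): F = (7.000, 35.68294).
Jacobian J = [[2·p - 4·q + 3, -4·p + 1], [-2·p·q + 10·p + 1, -p^2 - 8·q + 2·cos(q)]].
At the point, J = [[5.000, -11.000], [25.000, -15.91940]] (det J = 195.40302).
Solving J·Δ = −F gives Δ = (-1.438, -0.017).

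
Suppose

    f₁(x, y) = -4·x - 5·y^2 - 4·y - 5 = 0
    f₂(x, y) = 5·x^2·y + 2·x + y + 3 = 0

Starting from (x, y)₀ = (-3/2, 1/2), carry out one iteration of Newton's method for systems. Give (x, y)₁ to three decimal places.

At (-3/2, 1/2): F = (-2.250, 6.125).
Jacobian J = [[-4, -10·y - 4], [10·x·y + 2, 5·x^2 + 1]].
At the point, J = [[-4.000, -9.000], [-5.500, 12.250]] (det J = -98.500).
Solving J·Δ = −F gives Δ = (0.280, -0.374).
Then the next iterate is (x, y)₁ = (-1.220, 0.126).

(-1.220, 0.126)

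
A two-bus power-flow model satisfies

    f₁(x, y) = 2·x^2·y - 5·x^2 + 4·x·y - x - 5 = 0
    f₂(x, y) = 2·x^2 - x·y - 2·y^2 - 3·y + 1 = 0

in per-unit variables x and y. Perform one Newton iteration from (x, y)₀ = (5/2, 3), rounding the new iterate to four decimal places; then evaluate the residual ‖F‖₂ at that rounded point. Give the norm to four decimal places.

3.3155

At (5/2, 3): F = (28.7500, -21.0000).
Jacobian J = [[4·x·y - 10·x + 4·y - 1, 2·x^2 + 4·x], [4·x - y, -x - 4·y - 3]].
At the point, J = [[16.0000, 22.5000], [7.0000, -17.5000]] (det J = -437.5000).
Solving J·Δ = −F gives Δ = (-0.0700, -1.2280).
Then the next iterate is (x, y)₁ = (2.4300, 1.7720).
Re-evaluating at (2.4300, 1.7720): F = (1.196306, -3.092128), so ‖F‖₂ = 3.3155.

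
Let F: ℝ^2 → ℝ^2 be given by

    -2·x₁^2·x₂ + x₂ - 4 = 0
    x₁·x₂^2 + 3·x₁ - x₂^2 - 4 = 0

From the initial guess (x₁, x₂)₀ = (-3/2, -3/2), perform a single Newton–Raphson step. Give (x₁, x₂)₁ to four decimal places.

(-2.3155, 0.9542)

At (-3/2, -3/2): F = (1.2500, -14.1250).
Jacobian J = [[-4·x₁·x₂, -2·x₁^2 + 1], [x₂^2 + 3, 2·x₁·x₂ - 2·x₂]].
At the point, J = [[-9.0000, -3.5000], [5.2500, 7.5000]] (det J = -49.1250).
Solving J·Δ = −F gives Δ = (-0.8155, 2.4542).
Then the next iterate is (x₁, x₂)₁ = (-2.3155, 0.9542).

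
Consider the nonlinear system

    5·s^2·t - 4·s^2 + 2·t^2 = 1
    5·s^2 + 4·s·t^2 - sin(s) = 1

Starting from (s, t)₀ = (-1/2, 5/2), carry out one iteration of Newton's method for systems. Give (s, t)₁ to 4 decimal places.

(-0.5294, 1.2666)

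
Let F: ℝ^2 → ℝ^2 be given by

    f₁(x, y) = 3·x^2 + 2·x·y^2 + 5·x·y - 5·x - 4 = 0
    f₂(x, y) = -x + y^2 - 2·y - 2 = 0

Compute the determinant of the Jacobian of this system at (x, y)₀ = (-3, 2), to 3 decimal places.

-49.000

J = [[6·x + 2·y^2 + 5·y - 5, 4·x·y + 5·x], [-1, 2·y - 2]].
At the point, J = [[-5.000, -39.000], [-1.000, 2.000]].
det J = -49.000.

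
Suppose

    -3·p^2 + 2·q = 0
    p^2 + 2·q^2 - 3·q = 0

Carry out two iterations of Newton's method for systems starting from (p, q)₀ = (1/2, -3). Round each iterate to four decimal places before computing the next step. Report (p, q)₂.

(-0.0502, -0.4287)

At (1/2, -3): F = (-6.7500, 27.2500).
Jacobian J = [[-6·p, 2], [2·p, 4·q - 3]].
At the point, J = [[-3.0000, 2.0000], [1.0000, -15.0000]] (det J = 43.0000).
Solving J·Δ = −F gives Δ = (-1.0872, 1.7442).
Then the next iterate is (p, q)₁ = (-0.5872, -1.2558).
Round to (-0.5872, -1.2558) and repeat: F = (-3.546012, 7.266271), J = [[3.5232, 2.0000], [-1.1744, -8.0232]].
Δ = (0.5370, 0.8271), so (p, q)₂ = (-0.0502, -0.4287).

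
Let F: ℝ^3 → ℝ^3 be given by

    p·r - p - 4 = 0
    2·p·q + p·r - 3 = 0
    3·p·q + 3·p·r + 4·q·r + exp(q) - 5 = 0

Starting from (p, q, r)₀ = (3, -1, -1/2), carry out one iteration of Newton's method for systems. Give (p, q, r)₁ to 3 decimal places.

At (3, -1, -1/2): F = (-8.500, -10.500, -16.13212).
Jacobian J = [[r - 1, 0, p], [2·q + r, 2·p, p], [3·q + 3·r, 3·p + 4·r + exp(q), 3·p + 4·q]].
At the point, J = [[-1.500, 0.000, 3.000], [-2.500, 6.000, 3.000], [-4.500, 7.36788, 5.000]] (det J = 13.89636).
Solving J·Δ = −F gives Δ = (0.635, 0.439, 3.151).
Then the next iterate is (p, q, r)₁ = (3.635, -0.561, 2.651).

(3.635, -0.561, 2.651)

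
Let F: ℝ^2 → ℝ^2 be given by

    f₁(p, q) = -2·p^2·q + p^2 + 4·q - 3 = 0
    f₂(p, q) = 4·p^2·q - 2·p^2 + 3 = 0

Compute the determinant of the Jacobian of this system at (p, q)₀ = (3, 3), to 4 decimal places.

-240.0000

J = [[-4·p·q + 2·p, -2·p^2 + 4], [8·p·q - 4·p, 4·p^2]].
At the point, J = [[-30.0000, -14.0000], [60.0000, 36.0000]].
det J = -240.0000.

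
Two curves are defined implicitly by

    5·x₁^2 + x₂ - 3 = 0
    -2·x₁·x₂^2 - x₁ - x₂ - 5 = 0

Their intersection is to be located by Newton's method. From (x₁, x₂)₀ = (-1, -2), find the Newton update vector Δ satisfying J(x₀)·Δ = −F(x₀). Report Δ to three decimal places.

At (-1, -2): F = (0.000, 6.000).
Jacobian J = [[10·x₁, 1], [-2·x₂^2 - 1, -4·x₁·x₂ - 1]].
At the point, J = [[-10.000, 1.000], [-9.000, -9.000]] (det J = 99.000).
Solving J·Δ = −F gives Δ = (0.061, 0.606).

(0.061, 0.606)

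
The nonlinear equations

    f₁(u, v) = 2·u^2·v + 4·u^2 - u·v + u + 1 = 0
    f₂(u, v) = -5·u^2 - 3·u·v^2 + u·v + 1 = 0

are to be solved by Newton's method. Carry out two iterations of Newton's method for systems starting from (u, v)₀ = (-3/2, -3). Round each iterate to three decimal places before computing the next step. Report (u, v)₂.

(-1.290, -1.285)

At (-3/2, -3): F = (-9.500, 34.750).
Jacobian J = [[4·u·v + 8·u - v + 1, 2·u^2 - u], [-10·u - 3·v^2 + v, -6·u·v + u]].
At the point, J = [[10.000, 6.000], [-15.000, -28.500]] (det J = -195.000).
Solving J·Δ = −F gives Δ = (0.319, 1.051).
Then the next iterate is (u, v)₁ = (-1.181, -1.949).
Round to (-1.181, -1.949) and repeat: F = (-2.34050, 9.78641), J = [[2.70808, 3.97052], [-1.53480, -14.99161]].
Δ = (-0.109, 0.664), so (u, v)₂ = (-1.290, -1.285).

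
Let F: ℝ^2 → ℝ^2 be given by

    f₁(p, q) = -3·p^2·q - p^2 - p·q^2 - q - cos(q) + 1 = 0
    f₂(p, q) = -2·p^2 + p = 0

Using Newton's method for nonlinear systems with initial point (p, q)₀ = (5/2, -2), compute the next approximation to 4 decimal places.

At (5/2, -2): F = (24.666147, -10.0000).
Jacobian J = [[-6·p·q - 2·p - q^2, -3·p^2 - 2·p·q + sin(q) - 1], [-4·p + 1, 0]].
At the point, J = [[21.0000, -10.659297], [-9.0000, 0.0000]] (det J = -95.933677).
Solving J·Δ = −F gives Δ = (-1.1111, 0.1250).
Then the next iterate is (p, q)₁ = (1.3889, -1.8750).

(1.3889, -1.8750)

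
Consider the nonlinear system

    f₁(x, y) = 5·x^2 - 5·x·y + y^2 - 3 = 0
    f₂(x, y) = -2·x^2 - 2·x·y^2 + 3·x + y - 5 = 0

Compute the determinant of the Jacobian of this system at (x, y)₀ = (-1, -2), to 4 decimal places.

1.0000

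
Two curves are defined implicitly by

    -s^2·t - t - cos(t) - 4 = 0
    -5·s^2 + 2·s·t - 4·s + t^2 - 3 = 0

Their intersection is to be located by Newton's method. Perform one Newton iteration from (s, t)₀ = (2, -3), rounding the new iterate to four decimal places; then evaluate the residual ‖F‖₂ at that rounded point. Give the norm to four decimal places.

6.2182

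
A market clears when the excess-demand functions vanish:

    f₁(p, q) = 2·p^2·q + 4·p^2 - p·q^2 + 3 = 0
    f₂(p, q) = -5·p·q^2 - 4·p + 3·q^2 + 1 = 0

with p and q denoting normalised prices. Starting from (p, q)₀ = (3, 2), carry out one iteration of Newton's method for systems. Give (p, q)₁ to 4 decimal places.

(1.6433, 1.4492)

At (3, 2): F = (63.0000, -59.0000).
Jacobian J = [[4·p·q + 8·p - q^2, 2·p^2 - 2·p·q], [-5·q^2 - 4, -10·p·q + 6·q]].
At the point, J = [[44.0000, 6.0000], [-24.0000, -48.0000]] (det J = -1968.0000).
Solving J·Δ = −F gives Δ = (-1.3567, -0.5508).
Then the next iterate is (p, q)₁ = (1.6433, 1.4492).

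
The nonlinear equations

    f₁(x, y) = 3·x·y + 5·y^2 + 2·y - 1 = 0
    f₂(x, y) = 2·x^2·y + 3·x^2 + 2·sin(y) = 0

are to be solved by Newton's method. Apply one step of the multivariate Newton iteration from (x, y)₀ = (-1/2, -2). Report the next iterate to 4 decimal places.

(1.6550, -1.7400)

At (-1/2, -2): F = (18.0000, -2.068595).
Jacobian J = [[3·y, 3·x + 10·y + 2], [4·x·y + 6·x, 2·x^2 + 2·cos(y)]].
At the point, J = [[-6.0000, -19.5000], [1.0000, -0.332294]] (det J = 21.493762).
Solving J·Δ = −F gives Δ = (2.1550, 0.2600).
Then the next iterate is (x, y)₁ = (1.6550, -1.7400).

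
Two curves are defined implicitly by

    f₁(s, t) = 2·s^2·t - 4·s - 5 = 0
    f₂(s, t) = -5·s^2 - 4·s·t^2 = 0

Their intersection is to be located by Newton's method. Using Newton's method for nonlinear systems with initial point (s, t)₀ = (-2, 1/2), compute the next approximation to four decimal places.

At (-2, 1/2): F = (7.0000, -18.0000).
Jacobian J = [[4·s·t - 4, 2·s^2], [-10·s - 4·t^2, -8·s·t]].
At the point, J = [[-8.0000, 8.0000], [19.0000, 8.0000]] (det J = -216.0000).
Solving J·Δ = −F gives Δ = (0.9259, 0.0509).
Then the next iterate is (s, t)₁ = (-1.0741, 0.5509).

(-1.0741, 0.5509)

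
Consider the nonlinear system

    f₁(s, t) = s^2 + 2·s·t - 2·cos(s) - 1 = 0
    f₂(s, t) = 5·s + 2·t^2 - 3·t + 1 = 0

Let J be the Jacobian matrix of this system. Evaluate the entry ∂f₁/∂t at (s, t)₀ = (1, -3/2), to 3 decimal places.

∂f₁/∂t = 2·s.
At (1, -3/2) this is 2.000.

2.000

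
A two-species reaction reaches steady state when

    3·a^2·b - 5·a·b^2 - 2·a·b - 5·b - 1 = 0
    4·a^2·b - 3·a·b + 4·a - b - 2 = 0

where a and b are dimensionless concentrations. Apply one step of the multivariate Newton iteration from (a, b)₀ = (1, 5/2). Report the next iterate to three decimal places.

(0.879, 1.132)

At (1, 5/2): F = (-42.250, 2.000).
Jacobian J = [[6·a·b - 5·b^2 - 2·b, 3·a^2 - 10·a·b - 2·a - 5], [8·a·b - 3·b + 4, 4·a^2 - 3·a - 1]].
At the point, J = [[-21.250, -29.000], [16.500, 0.000]] (det J = 478.500).
Solving J·Δ = −F gives Δ = (-0.121, -1.368).
Then the next iterate is (a, b)₁ = (0.879, 1.132).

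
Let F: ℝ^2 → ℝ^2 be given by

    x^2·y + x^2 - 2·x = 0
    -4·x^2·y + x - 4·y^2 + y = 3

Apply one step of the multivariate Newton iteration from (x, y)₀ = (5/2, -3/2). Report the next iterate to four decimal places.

At (5/2, -3/2): F = (-8.1250, 26.5000).
Jacobian J = [[2·x·y + 2·x - 2, x^2], [-8·x·y + 1, -4·x^2 - 8·y + 1]].
At the point, J = [[-4.5000, 6.2500], [31.0000, -12.0000]] (det J = -139.7500).
Solving J·Δ = −F gives Δ = (-0.4875, 0.9490).
Then the next iterate is (x, y)₁ = (2.0125, -0.5510).

(2.0125, -0.5510)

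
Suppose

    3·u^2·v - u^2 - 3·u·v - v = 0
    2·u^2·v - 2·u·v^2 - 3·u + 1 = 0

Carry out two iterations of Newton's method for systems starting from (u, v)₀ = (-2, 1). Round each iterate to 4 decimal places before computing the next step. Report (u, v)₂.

(1.3504, -0.3970)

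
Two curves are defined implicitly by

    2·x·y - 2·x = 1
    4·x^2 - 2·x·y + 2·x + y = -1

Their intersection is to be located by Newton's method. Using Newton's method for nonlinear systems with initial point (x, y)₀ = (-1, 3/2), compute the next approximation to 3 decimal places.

(-0.400, 0.800)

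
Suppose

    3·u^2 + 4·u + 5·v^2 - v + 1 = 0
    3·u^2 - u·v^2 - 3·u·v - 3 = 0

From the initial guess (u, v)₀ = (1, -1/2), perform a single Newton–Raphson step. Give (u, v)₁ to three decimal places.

(1.511, 1.976)

At (1, -1/2): F = (9.750, 1.250).
Jacobian J = [[6·u + 4, 10·v - 1], [6·u - v^2 - 3·v, -2·u·v - 3·u]].
At the point, J = [[10.000, -6.000], [7.250, -2.000]] (det J = 23.500).
Solving J·Δ = −F gives Δ = (0.511, 2.476).
Then the next iterate is (u, v)₁ = (1.511, 1.976).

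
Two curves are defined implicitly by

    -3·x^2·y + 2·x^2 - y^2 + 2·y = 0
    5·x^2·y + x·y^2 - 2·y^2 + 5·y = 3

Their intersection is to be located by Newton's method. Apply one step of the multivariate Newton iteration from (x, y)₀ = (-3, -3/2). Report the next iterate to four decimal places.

At (-3, -3/2): F = (53.2500, -89.2500).
Jacobian J = [[-6·x·y + 4·x, -3·x^2 - 2·y + 2], [10·x·y + y^2, 5·x^2 + 2·x·y - 4·y + 5]].
At the point, J = [[-39.0000, -22.0000], [47.2500, 65.0000]] (det J = -1495.5000).
Solving J·Δ = −F gives Δ = (1.0015, 0.6451).
Then the next iterate is (x, y)₁ = (-1.9985, -0.8549).

(-1.9985, -0.8549)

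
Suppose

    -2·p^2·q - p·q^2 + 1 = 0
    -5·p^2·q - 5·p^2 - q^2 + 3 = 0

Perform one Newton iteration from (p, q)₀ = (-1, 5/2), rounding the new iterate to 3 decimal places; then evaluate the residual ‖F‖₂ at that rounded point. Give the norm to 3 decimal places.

At (-1, 5/2): F = (2.250, -20.750).
Jacobian J = [[-4·p·q - q^2, -2·p^2 - 2·p·q], [-10·p·q - 10·p, -5·p^2 - 2·q]].
At the point, J = [[3.750, 3.000], [35.000, -10.000]] (det J = -142.500).
Solving J·Δ = −F gives Δ = (0.279, -1.099).
Then the next iterate is (p, q)₁ = (-0.721, 1.401).
Re-evaluating at (-0.721, 1.401): F = (0.95859, -5.20349), so ‖F‖₂ = 5.291.

5.291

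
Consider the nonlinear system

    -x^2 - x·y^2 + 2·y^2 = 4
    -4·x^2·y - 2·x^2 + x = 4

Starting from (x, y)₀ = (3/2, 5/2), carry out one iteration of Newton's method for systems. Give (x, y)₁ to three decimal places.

(0.903, 1.542)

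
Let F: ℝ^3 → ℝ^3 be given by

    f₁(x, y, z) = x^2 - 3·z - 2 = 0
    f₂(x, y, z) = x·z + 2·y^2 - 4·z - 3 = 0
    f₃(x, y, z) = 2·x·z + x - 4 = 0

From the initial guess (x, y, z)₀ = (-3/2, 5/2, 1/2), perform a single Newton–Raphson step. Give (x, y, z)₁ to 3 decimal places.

At (-3/2, 5/2, 1/2): F = (-1.250, 6.750, -7.000).
Jacobian J = [[2·x, 0, -3], [z, 4·y, x - 4], [2·z + 1, 0, 2·x]].
At the point, J = [[-3.000, 0.000, -3.000], [0.500, 10.000, -5.500], [2.000, 0.000, -3.000]] (det J = 150.000).
Solving J·Δ = −F gives Δ = (1.150, -1.594, -1.567).
Then the next iterate is (x, y, z)₁ = (-0.350, 0.906, -1.067).

(-0.350, 0.906, -1.067)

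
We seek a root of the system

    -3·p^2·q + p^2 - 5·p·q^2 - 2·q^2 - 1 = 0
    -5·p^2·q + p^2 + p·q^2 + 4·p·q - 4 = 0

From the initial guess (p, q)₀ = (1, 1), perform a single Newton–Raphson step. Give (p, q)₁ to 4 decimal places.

(-0.0167, 0.9500)

At (1, 1): F = (-10.0000, -3.0000).
Jacobian J = [[-6·p·q + 2·p - 5·q^2, -3·p^2 - 10·p·q - 4·q], [-10·p·q + 2·p + q^2 + 4·q, -5·p^2 + 2·p·q + 4·p]].
At the point, J = [[-9.0000, -17.0000], [-3.0000, 1.0000]] (det J = -60.0000).
Solving J·Δ = −F gives Δ = (-1.0167, -0.0500).
Then the next iterate is (p, q)₁ = (-0.0167, 0.9500).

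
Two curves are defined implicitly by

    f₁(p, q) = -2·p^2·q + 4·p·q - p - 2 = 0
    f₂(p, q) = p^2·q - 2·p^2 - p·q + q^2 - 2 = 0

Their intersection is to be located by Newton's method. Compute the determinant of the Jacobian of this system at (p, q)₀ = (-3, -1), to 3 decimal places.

400.000

J = [[-4·p·q + 4·q - 1, -2·p^2 + 4·p], [2·p·q - 4·p - q, p^2 - p + 2·q]].
At the point, J = [[-17.000, -30.000], [19.000, 10.000]].
det J = 400.000.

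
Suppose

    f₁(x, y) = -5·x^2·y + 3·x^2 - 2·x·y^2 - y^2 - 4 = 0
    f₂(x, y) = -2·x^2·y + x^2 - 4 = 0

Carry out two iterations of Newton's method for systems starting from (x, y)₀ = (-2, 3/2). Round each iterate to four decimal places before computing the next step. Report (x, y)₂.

At (-2, 3/2): F = (-15.2500, -12.0000).
Jacobian J = [[-10·x·y + 6·x - 2·y^2, -5·x^2 - 4·x·y - 2·y], [-4·x·y + 2·x, -2·x^2]].
At the point, J = [[13.5000, -11.0000], [8.0000, -8.0000]] (det J = -20.0000).
Solving J·Δ = −F gives Δ = (-0.5000, -2.0000).
Then the next iterate is (x, y)₁ = (-2.5000, -0.5000).
Round to (-2.5000, -0.5000) and repeat: F = (31.3750, 8.5000), J = [[-28.0000, -35.2500], [-10.0000, -12.5000]].
Δ = (-37.0250, 30.3000), so (x, y)₂ = (-39.5250, 29.8000).

(-39.5250, 29.8000)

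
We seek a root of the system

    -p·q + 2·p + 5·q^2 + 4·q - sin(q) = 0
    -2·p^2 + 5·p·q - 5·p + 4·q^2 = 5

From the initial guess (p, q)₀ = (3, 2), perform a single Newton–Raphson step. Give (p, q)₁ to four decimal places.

(-1.4591, 0.7350)

At (3, 2): F = (27.090703, 8.0000).
Jacobian J = [[-q + 2, -p + 10·q - cos(q) + 4], [-4·p + 5·q - 5, 5·p + 8·q]].
At the point, J = [[0.0000, 21.416147], [-7.0000, 31.0000]] (det J = 149.913028).
Solving J·Δ = −F gives Δ = (-4.4591, -1.2650).
Then the next iterate is (p, q)₁ = (-1.4591, 0.7350).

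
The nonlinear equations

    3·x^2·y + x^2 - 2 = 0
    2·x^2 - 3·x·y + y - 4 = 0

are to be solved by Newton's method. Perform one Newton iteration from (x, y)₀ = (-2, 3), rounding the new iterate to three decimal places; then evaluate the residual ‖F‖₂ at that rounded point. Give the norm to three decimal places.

26.451

At (-2, 3): F = (38.000, 25.000).
Jacobian J = [[6·x·y + 2·x, 3·x^2], [4·x - 3·y, -3·x + 1]].
At the point, J = [[-40.000, 12.000], [-17.000, 7.000]] (det J = -76.000).
Solving J·Δ = −F gives Δ = (-0.447, -4.658).
Then the next iterate is (x, y)₁ = (-2.447, -1.658).
Re-evaluating at (-2.447, -1.658): F = (-25.79555, -5.85376), so ‖F‖₂ = 26.451.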